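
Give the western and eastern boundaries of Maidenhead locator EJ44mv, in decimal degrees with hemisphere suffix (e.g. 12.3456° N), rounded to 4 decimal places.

91.0000° W, 90.9167° W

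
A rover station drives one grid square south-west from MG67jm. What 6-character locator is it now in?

Longitude subsquare j = 9; −1 → 8 = i.
Latitude subsquare m = 12; −1 → 11 = l.

MG67il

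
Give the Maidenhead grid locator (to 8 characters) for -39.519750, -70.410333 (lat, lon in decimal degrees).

Add 180° to longitude and 90° to latitude: 109.58967, 50.48025.
Field: lon ⌊109.58967/20⌋ = 5 → F; lat ⌊50.48025/10⌋ = 5 → F.
Square: lon ⌊9.58967/2⌋ = 4; lat ⌊0.48025/1⌋ = 0.
Subsquare: lon ⌊1.58967/0.0833333⌋ = 19 → t; lat ⌊0.48025/0.0416667⌋ = 11 → l.
Extended square: lon ⌊0.00633/0.00833333⌋ = 0; lat ⌊0.02192/0.00416667⌋ = 5.

FF40tl05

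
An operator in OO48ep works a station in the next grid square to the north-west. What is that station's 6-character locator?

Longitude subsquare e = 4; −1 → 3 = d.
Latitude subsquare p = 15; +1 → 16 = q.

OO48dq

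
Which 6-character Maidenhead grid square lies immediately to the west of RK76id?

RK76hd

Longitude subsquare i = 8; −1 → 7 = h.
The latitude characters are unchanged.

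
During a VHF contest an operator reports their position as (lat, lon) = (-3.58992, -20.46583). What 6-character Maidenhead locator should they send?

HI96sj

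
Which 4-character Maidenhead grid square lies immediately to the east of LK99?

MK09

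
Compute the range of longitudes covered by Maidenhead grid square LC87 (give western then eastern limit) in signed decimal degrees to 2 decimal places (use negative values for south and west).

56.00, 58.00

Field L=11, C=2: +11·20° lon, +2·10° lat → SW at lon 40°, lat -70°.
Square 8, 7: +8·2° lon, +7·1° lat → SW at lon 56°, lat -63°.
Cell spans 2° lon × 1° lat.
west 56.00, east 58.00.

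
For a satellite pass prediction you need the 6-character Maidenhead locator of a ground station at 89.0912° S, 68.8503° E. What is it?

Add 180° to longitude and 90° to latitude: 248.8503, 0.9088.
Field: lon ⌊248.8503/20⌋ = 12 → M; lat ⌊0.9088/10⌋ = 0 → A.
Square: lon ⌊8.8503/2⌋ = 4; lat ⌊0.9088/1⌋ = 0.
Subsquare: lon ⌊0.8503/0.0833333⌋ = 10 → k; lat ⌊0.9088/0.0416667⌋ = 21 → v.

MA40kv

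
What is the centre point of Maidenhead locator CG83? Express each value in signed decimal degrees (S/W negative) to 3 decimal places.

-26.500, -123.000

Field C=2, G=6: +2·20° lon, +6·10° lat → SW at lon -140°, lat -30°.
Square 8, 3: +8·2° lon, +3·1° lat → SW at lon -124°, lat -27°.
Cell spans 2° lon × 1° lat. Centre is SW corner plus half of each.
latitude -26.500, longitude -123.000.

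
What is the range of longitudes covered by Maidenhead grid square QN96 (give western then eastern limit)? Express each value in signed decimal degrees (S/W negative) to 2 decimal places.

Field Q=16, N=13: +16·20° lon, +13·10° lat → SW at lon 140°, lat 40°.
Square 9, 6: +9·2° lon, +6·1° lat → SW at lon 158°, lat 46°.
Cell spans 2° lon × 1° lat.
west 158.00, east 160.00.

158.00, 160.00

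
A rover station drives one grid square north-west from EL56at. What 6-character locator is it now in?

EL46xu

Longitude subsquare a = 0; −1 → -1, wraps to 23 = x, carry into square.
Longitude square 5; −1 → 4.
Latitude subsquare t = 19; +1 → 20 = u.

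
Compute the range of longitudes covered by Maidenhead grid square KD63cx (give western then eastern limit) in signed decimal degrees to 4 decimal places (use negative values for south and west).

Field K=10, D=3: +10·20° lon, +3·10° lat → SW at lon 20°, lat -60°.
Square 6, 3: +6·2° lon, +3·1° lat → SW at lon 32°, lat -57°.
Subsquare c=2, x=23: +2·0.0833333° lon, +23·0.0416667° lat → SW at lon 32.1667°, lat -56.0417°.
Cell spans 0.0833333° lon × 0.0416667° lat.
west 32.1667, east 32.2500.

32.1667, 32.2500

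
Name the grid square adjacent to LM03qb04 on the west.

LM03pb94

Longitude extended square 0; −1 → -1, wraps to 9, carry into subsquare.
Longitude subsquare q = 16; −1 → 15 = p.
The latitude characters are unchanged.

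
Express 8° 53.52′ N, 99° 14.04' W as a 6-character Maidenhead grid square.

EJ08jv

Shift to the Maidenhead origin (180°W, 90°S): lon 80.7660, lat 98.8920.
Field (20°×10°, letters A–R): lon ⌊80.7660/20⌋ = 4 → E; lat ⌊98.8920/10⌋ = 9 → J.
Square (2°×1°, digits 0–9): lon ⌊0.7660/2⌋ = 0; lat ⌊8.8920/1⌋ = 8.
Subsquare (5′×2.5′, letters a–x): lon ⌊0.7660/0.0833333⌋ = 9 → j; lat ⌊0.8920/0.0416667⌋ = 21 → v.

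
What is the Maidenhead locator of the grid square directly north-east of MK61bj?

Longitude subsquare b = 1; +1 → 2 = c.
Latitude subsquare j = 9; +1 → 10 = k.

MK61ck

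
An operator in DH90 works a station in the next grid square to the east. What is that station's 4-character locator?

Longitude square 9; +1 → 10, wraps to 0, carry into field.
Longitude field D = 3; +1 → 4 = E.
The latitude characters are unchanged.

EH00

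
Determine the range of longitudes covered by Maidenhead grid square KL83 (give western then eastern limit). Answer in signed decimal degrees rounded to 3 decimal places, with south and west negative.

36.000, 38.000

Field K=10, L=11: +10·20° lon, +11·10° lat → SW at lon 20°, lat 20°.
Square 8, 3: +8·2° lon, +3·1° lat → SW at lon 36°, lat 23°.
Cell spans 2° lon × 1° lat.
west 36.000, east 38.000.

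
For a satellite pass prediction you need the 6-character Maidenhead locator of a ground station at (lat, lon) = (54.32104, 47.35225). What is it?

LO34qh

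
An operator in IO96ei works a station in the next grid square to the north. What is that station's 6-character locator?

IO96ej

Latitude subsquare i = 8; +1 → 9 = j.
The longitude characters are unchanged.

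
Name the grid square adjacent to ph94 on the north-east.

Longitude square 9; +1 → 10, wraps to 0, carry into field.
Longitude field P = 15; +1 → 16 = Q.
Latitude square 4; +1 → 5.

QH05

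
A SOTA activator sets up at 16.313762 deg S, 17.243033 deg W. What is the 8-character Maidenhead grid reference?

Offset from 180°W / 90°S: lon 162.75697°, lat 73.68624°.
Field (20°×10°, letters A–R): 162.75697/20 → 8 → I, 73.68624/10 → 7 → H; chars IH.
Square (2°×1°, digits 0–9): 2.75697/2 → 1, 3.68624/1 → 3; chars 13.
Subsquare (5′×2.5′, letters a–x): 0.75697/0.0833333 → 9 → j, 0.68624/0.0416667 → 16 → q; chars jq.
Extended square (30″×15″, digits 0–9): 0.00697/0.00833333 → 0, 0.01957/0.00416667 → 4; chars 04.

IH13jq04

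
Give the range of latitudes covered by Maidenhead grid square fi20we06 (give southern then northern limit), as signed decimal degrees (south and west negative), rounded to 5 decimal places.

Field F=5, I=8: +5·20° lon, +8·10° lat → SW at lon -80°, lat -10°.
Square 2, 0: +2·2° lon, +0·1° lat → SW at lon -76°, lat -10°.
Subsquare w=22, e=4: +22·0.0833333° lon, +4·0.0416667° lat → SW at lon -74.1667°, lat -9.83333°.
Extended square 0, 6: +0·0.00833333° lon, +6·0.00416667° lat → SW at lon -74.1667°, lat -9.80833°.
Cell spans 0.00833333° lon × 0.00416667° lat.
south -9.80833, north -9.80417.

-9.80833, -9.80417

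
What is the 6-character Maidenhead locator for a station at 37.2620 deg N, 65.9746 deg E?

MM27xg

Add 180° to longitude and 90° to latitude: 245.9746, 127.2620.
Field: lon ⌊245.9746/20⌋ = 12 → M; lat ⌊127.2620/10⌋ = 12 → M.
Square: lon ⌊5.9746/2⌋ = 2; lat ⌊7.2620/1⌋ = 7.
Subsquare: lon ⌊1.9746/0.0833333⌋ = 23 → x; lat ⌊0.2620/0.0416667⌋ = 6 → g.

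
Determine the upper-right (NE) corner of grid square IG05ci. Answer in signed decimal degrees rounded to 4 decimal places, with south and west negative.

Field I=8, G=6: +8·20° lon, +6·10° lat → SW at lon -20°, lat -30°.
Square 0, 5: +0·2° lon, +5·1° lat → SW at lon -20°, lat -25°.
Subsquare c=2, i=8: +2·0.0833333° lon, +8·0.0416667° lat → SW at lon -19.8333°, lat -24.6667°.
Cell spans 0.0833333° lon × 0.0416667° lat. NE corner is SW corner plus one full cell.
latitude -24.6250, longitude -19.7500.

-24.6250, -19.7500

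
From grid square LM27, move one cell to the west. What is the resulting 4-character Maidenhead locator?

Longitude square 2; −1 → 1.
The latitude characters are unchanged.

LM17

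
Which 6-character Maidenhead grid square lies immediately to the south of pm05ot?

PM05os

Latitude subsquare t = 19; −1 → 18 = s.
The longitude characters are unchanged.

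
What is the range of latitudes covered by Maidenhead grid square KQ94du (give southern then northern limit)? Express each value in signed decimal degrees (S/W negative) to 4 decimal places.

Field K=10, Q=16: +10·20° lon, +16·10° lat → SW at lon 20°, lat 70°.
Square 9, 4: +9·2° lon, +4·1° lat → SW at lon 38°, lat 74°.
Subsquare d=3, u=20: +3·0.0833333° lon, +20·0.0416667° lat → SW at lon 38.25°, lat 74.8333°.
Cell spans 0.0833333° lon × 0.0416667° lat.
south 74.8333, north 74.8750.

74.8333, 74.8750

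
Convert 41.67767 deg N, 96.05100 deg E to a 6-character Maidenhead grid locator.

Add 180° to longitude and 90° to latitude: 276.0510, 131.6777.
Field: lon ⌊276.0510/20⌋ = 13 → N; lat ⌊131.6777/10⌋ = 13 → N.
Square: lon ⌊16.0510/2⌋ = 8; lat ⌊1.6777/1⌋ = 1.
Subsquare: lon ⌊0.0510/0.0833333⌋ = 0 → a; lat ⌊0.6777/0.0416667⌋ = 16 → q.

NN81aq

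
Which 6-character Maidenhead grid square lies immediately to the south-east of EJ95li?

Longitude subsquare l = 11; +1 → 12 = m.
Latitude subsquare i = 8; −1 → 7 = h.

EJ95mh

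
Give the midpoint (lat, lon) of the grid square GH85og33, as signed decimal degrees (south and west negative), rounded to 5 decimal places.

-14.73542, -42.80417

Field G=6, H=7: +6·20° lon, +7·10° lat → SW at lon -60°, lat -20°.
Square 8, 5: +8·2° lon, +5·1° lat → SW at lon -44°, lat -15°.
Subsquare o=14, g=6: +14·0.0833333° lon, +6·0.0416667° lat → SW at lon -42.8333°, lat -14.75°.
Extended square 3, 3: +3·0.00833333° lon, +3·0.00416667° lat → SW at lon -42.8083°, lat -14.7375°.
Cell spans 0.00833333° lon × 0.00416667° lat. Centre is SW corner plus half of each.
latitude -14.73542, longitude -42.80417.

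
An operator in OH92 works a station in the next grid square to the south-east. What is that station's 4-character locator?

Longitude square 9; +1 → 10, wraps to 0, carry into field.
Longitude field O = 14; +1 → 15 = P.
Latitude square 2; −1 → 1.

PH01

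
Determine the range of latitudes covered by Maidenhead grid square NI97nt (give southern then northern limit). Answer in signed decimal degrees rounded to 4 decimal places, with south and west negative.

Field N=13, I=8: +13·20° lon, +8·10° lat → SW at lon 80°, lat -10°.
Square 9, 7: +9·2° lon, +7·1° lat → SW at lon 98°, lat -3°.
Subsquare n=13, t=19: +13·0.0833333° lon, +19·0.0416667° lat → SW at lon 99.0833°, lat -2.20833°.
Cell spans 0.0833333° lon × 0.0416667° lat.
south -2.2083, north -2.1667.

-2.2083, -2.1667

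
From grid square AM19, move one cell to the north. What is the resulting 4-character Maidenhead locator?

Latitude square 9; +1 → 10, wraps to 0, carry into field.
Latitude field M = 12; +1 → 13 = N.
The longitude characters are unchanged.

AN10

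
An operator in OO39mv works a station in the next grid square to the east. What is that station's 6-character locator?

OO39nv

Longitude subsquare m = 12; +1 → 13 = n.
The latitude characters are unchanged.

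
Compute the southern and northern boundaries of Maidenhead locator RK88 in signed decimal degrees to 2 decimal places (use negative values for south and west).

Field R=17, K=10: +17·20° lon, +10·10° lat → SW at lon 160°, lat 10°.
Square 8, 8: +8·2° lon, +8·1° lat → SW at lon 176°, lat 18°.
Cell spans 2° lon × 1° lat.
south 18.00, north 19.00.

18.00, 19.00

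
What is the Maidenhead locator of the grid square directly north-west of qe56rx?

Longitude subsquare r = 17; −1 → 16 = q.
Latitude subsquare x = 23; +1 → 24, wraps to 0 = a, carry into square.
Latitude square 6; +1 → 7.

QE57qa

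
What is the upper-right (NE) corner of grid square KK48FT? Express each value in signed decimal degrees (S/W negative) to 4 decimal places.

18.8333, 28.5000

Field K=10, K=10: +10·20° lon, +10·10° lat → SW at lon 20°, lat 10°.
Square 4, 8: +4·2° lon, +8·1° lat → SW at lon 28°, lat 18°.
Subsquare f=5, t=19: +5·0.0833333° lon, +19·0.0416667° lat → SW at lon 28.4167°, lat 18.7917°.
Cell spans 0.0833333° lon × 0.0416667° lat. NE corner is SW corner plus one full cell.
latitude 18.8333, longitude 28.5000.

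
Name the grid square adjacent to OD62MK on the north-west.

OD62ll

Longitude subsquare m = 12; −1 → 11 = l.
Latitude subsquare k = 10; +1 → 11 = l.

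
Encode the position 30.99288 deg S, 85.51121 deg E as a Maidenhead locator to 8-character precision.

NF29sa11

Add 180° to longitude and 90° to latitude: 265.51121, 59.00712.
Field (20°×10°, letters A–R): lon ⌊265.51121/20⌋ = 13 → N; lat ⌊59.00712/10⌋ = 5 → F.
Square (2°×1°, digits 0–9): lon ⌊5.51121/2⌋ = 2; lat ⌊9.00712/1⌋ = 9.
Subsquare (5′×2.5′, letters a–x): lon ⌊1.51121/0.0833333⌋ = 18 → s; lat ⌊0.00712/0.0416667⌋ = 0 → a.
Extended square (30″×15″, digits 0–9): lon ⌊0.01121/0.00833333⌋ = 1; lat ⌊0.00712/0.00416667⌋ = 1.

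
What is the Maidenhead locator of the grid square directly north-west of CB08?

Longitude square 0; −1 → -1, wraps to 9, carry into field.
Longitude field C = 2; −1 → 1 = B.
Latitude square 8; +1 → 9.

BB99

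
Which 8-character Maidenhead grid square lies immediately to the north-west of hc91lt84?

HC91lt75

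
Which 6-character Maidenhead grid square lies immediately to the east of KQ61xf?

Longitude subsquare x = 23; +1 → 24, wraps to 0 = a, carry into square.
Longitude square 6; +1 → 7.
The latitude characters are unchanged.

KQ71af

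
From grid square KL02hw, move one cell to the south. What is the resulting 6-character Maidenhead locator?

KL02hv

Latitude subsquare w = 22; −1 → 21 = v.
The longitude characters are unchanged.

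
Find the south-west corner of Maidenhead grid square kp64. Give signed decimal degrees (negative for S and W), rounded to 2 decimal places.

Field K=10, P=15: +10·20° lon, +15·10° lat → SW at lon 20°, lat 60°.
Square 6, 4: +6·2° lon, +4·1° lat → SW at lon 32°, lat 64°.
latitude 64.00, longitude 32.00.

64.00, 32.00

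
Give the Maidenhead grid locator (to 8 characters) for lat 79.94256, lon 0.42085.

JQ09fw06

Shift to the Maidenhead origin (180°W, 90°S): lon 180.42085, lat 169.94256.
Field: 180.42085/20 → 9 → J, 169.94256/10 → 16 → Q; chars JQ.
Square: 0.42085/2 → 0, 9.94256/1 → 9; chars 09.
Subsquare: 0.42085/0.0833333 → 5 → f, 0.94256/0.0416667 → 22 → w; chars fw.
Extended square: 0.00418/0.00833333 → 0, 0.02589/0.00416667 → 6; chars 06.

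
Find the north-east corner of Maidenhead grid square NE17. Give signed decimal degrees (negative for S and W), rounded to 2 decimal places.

-42.00, 84.00

Field N=13, E=4: +13·20° lon, +4·10° lat → SW at lon 80°, lat -50°.
Square 1, 7: +1·2° lon, +7·1° lat → SW at lon 82°, lat -43°.
Cell spans 2° lon × 1° lat. NE corner is SW corner plus one full cell.
latitude -42.00, longitude 84.00.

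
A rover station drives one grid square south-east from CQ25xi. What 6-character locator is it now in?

CQ35ah

Longitude subsquare x = 23; +1 → 24, wraps to 0 = a, carry into square.
Longitude square 2; +1 → 3.
Latitude subsquare i = 8; −1 → 7 = h.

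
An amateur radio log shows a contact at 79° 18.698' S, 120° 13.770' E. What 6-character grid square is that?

Offset from 180°W / 90°S: lon 300.2295°, lat 10.6884°.
Field (20°×10°, letters A–R): 300.2295/20 → 15 → P, 10.6884/10 → 1 → B; chars PB.
Square (2°×1°, digits 0–9): 0.2295/2 → 0, 0.6884/1 → 0; chars 00.
Subsquare (5′×2.5′, letters a–x): 0.2295/0.0833333 → 2 → c, 0.6884/0.0416667 → 16 → q; chars cq.

PB00cq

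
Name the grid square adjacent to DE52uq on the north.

DE52ur

Latitude subsquare q = 16; +1 → 17 = r.
The longitude characters are unchanged.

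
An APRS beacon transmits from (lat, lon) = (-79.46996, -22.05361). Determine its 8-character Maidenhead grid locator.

HB80xm37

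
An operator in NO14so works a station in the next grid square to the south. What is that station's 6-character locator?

Latitude subsquare o = 14; −1 → 13 = n.
The longitude characters are unchanged.

NO14sn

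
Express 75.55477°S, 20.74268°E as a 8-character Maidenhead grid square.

KB04ik96

Shift to the Maidenhead origin (180°W, 90°S): lon 200.74268, lat 14.44523.
Field: 200.74268/20 → 10 → K, 14.44523/10 → 1 → B; chars KB.
Square: 0.74268/2 → 0, 4.44523/1 → 4; chars 04.
Subsquare: 0.74268/0.0833333 → 8 → i, 0.44523/0.0416667 → 10 → k; chars ik.
Extended square: 0.07601/0.00833333 → 9, 0.02856/0.00416667 → 6; chars 96.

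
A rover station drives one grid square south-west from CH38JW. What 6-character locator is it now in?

Longitude subsquare j = 9; −1 → 8 = i.
Latitude subsquare w = 22; −1 → 21 = v.

CH38iv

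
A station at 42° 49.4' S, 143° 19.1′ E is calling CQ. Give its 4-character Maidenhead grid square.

QE17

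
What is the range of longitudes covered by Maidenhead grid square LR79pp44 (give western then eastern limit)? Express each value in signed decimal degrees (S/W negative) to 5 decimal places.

55.28333, 55.29167

Field L=11, R=17: +11·20° lon, +17·10° lat → SW at lon 40°, lat 80°.
Square 7, 9: +7·2° lon, +9·1° lat → SW at lon 54°, lat 89°.
Subsquare p=15, p=15: +15·0.0833333° lon, +15·0.0416667° lat → SW at lon 55.25°, lat 89.625°.
Extended square 4, 4: +4·0.00833333° lon, +4·0.00416667° lat → SW at lon 55.2833°, lat 89.6417°.
Cell spans 0.00833333° lon × 0.00416667° lat.
west 55.28333, east 55.29167.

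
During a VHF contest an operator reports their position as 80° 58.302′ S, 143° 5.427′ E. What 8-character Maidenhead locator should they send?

QA19na06

Add 180° to longitude and 90° to latitude: 323.09045, 9.02830.
Field (20°×10°, letters A–R): lon ⌊323.09045/20⌋ = 16 → Q; lat ⌊9.02830/10⌋ = 0 → A.
Square (2°×1°, digits 0–9): lon ⌊3.09045/2⌋ = 1; lat ⌊9.02830/1⌋ = 9.
Subsquare (5′×2.5′, letters a–x): lon ⌊1.09045/0.0833333⌋ = 13 → n; lat ⌊0.02830/0.0416667⌋ = 0 → a.
Extended square (30″×15″, digits 0–9): lon ⌊0.00712/0.00833333⌋ = 0; lat ⌊0.02830/0.00416667⌋ = 6.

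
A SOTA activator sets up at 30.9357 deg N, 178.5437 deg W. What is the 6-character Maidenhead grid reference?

AM00rw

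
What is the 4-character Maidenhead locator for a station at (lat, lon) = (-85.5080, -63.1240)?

FA84

Offset from 180°W / 90°S: lon 116.88°, lat 4.49°.
Field: 116.88/20 → 5 → F, 4.49/10 → 0 → A; chars FA.
Square: 16.88/2 → 8, 4.49/1 → 4; chars 84.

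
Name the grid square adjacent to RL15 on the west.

Longitude square 1; −1 → 0.
The latitude characters are unchanged.

RL05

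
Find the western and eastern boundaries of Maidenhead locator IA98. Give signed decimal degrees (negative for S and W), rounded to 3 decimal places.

-2.000, 0.000

Field I=8, A=0: +8·20° lon, +0·10° lat → SW at lon -20°, lat -90°.
Square 9, 8: +9·2° lon, +8·1° lat → SW at lon -2°, lat -82°.
Cell spans 2° lon × 1° lat.
west -2.000, east 0.000.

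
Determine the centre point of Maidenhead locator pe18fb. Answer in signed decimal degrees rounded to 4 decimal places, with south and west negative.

Field P=15, E=4: +15·20° lon, +4·10° lat → SW at lon 120°, lat -50°.
Square 1, 8: +1·2° lon, +8·1° lat → SW at lon 122°, lat -42°.
Subsquare f=5, b=1: +5·0.0833333° lon, +1·0.0416667° lat → SW at lon 122.417°, lat -41.9583°.
Cell spans 0.0833333° lon × 0.0416667° lat. Centre is SW corner plus half of each.
latitude -41.9375, longitude 122.4583.

-41.9375, 122.4583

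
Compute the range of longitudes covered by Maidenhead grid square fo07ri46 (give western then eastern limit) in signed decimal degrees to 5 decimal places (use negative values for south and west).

Field F=5, O=14: +5·20° lon, +14·10° lat → SW at lon -80°, lat 50°.
Square 0, 7: +0·2° lon, +7·1° lat → SW at lon -80°, lat 57°.
Subsquare r=17, i=8: +17·0.0833333° lon, +8·0.0416667° lat → SW at lon -78.5833°, lat 57.3333°.
Extended square 4, 6: +4·0.00833333° lon, +6·0.00416667° lat → SW at lon -78.55°, lat 57.3583°.
Cell spans 0.00833333° lon × 0.00416667° lat.
west -78.55000, east -78.54167.

-78.55000, -78.54167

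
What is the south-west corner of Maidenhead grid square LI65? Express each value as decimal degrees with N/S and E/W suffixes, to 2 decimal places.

Field L=11, I=8: +11·20° lon, +8·10° lat → SW at lon 40°, lat -10°.
Square 6, 5: +6·2° lon, +5·1° lat → SW at lon 52°, lat -5°.
latitude 5.00° S, longitude 52.00° E.

5.00° S, 52.00° E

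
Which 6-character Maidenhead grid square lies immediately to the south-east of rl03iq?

RL03jp

Longitude subsquare i = 8; +1 → 9 = j.
Latitude subsquare q = 16; −1 → 15 = p.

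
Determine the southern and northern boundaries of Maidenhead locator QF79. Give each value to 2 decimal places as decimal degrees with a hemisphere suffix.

31.00° S, 30.00° S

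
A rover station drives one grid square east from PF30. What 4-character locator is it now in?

PF40

Longitude square 3; +1 → 4.
The latitude characters are unchanged.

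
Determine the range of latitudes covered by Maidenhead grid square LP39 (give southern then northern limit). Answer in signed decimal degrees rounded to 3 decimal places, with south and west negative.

Field L=11, P=15: +11·20° lon, +15·10° lat → SW at lon 40°, lat 60°.
Square 3, 9: +3·2° lon, +9·1° lat → SW at lon 46°, lat 69°.
Cell spans 2° lon × 1° lat.
south 69.000, north 70.000.

69.000, 70.000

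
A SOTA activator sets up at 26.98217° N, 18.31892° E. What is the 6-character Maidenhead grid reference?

JL96dx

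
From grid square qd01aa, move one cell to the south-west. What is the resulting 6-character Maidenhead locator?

PD90xx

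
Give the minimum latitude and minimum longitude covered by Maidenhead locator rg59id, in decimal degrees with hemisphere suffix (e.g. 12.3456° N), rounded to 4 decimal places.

20.8750° S, 170.6667° E

Field R=17, G=6: +17·20° lon, +6·10° lat → SW at lon 160°, lat -30°.
Square 5, 9: +5·2° lon, +9·1° lat → SW at lon 170°, lat -21°.
Subsquare i=8, d=3: +8·0.0833333° lon, +3·0.0416667° lat → SW at lon 170.667°, lat -20.875°.
latitude 20.8750° S, longitude 170.6667° E.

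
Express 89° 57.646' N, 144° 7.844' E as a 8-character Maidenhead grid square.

Shift to the Maidenhead origin (180°W, 90°S): lon 324.13073, lat 179.96077.
Field: 324.13073/20 → 16 → Q, 179.96077/10 → 17 → R; chars QR.
Square: 4.13073/2 → 2, 9.96077/1 → 9; chars 29.
Subsquare: 0.13073/0.0833333 → 1 → b, 0.96077/0.0416667 → 23 → x; chars bx.
Extended square: 0.04740/0.00833333 → 5, 0.00243/0.00416667 → 0; chars 50.

QR29bx50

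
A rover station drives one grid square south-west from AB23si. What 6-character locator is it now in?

AB23rh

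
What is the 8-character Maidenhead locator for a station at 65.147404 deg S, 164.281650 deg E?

RC24du34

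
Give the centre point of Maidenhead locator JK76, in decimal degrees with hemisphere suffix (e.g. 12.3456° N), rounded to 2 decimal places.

16.50° N, 15.00° E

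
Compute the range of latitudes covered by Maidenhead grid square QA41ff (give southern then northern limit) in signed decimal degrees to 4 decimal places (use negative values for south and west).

Field Q=16, A=0: +16·20° lon, +0·10° lat → SW at lon 140°, lat -90°.
Square 4, 1: +4·2° lon, +1·1° lat → SW at lon 148°, lat -89°.
Subsquare f=5, f=5: +5·0.0833333° lon, +5·0.0416667° lat → SW at lon 148.417°, lat -88.7917°.
Cell spans 0.0833333° lon × 0.0416667° lat.
south -88.7917, north -88.7500.

-88.7917, -88.7500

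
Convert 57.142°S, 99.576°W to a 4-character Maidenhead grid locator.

ED02

Add 180° to longitude and 90° to latitude: 80.42, 32.86.
Field: 80.42/20 → 4 → E, 32.86/10 → 3 → D; chars ED.
Square: 0.42/2 → 0, 2.86/1 → 2; chars 02.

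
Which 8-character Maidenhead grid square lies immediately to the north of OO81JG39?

OO81jh30

Latitude extended square 9; +1 → 10, wraps to 0, carry into subsquare.
Latitude subsquare g = 6; +1 → 7 = h.
The longitude characters are unchanged.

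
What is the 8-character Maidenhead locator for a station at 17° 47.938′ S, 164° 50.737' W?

AH72ne88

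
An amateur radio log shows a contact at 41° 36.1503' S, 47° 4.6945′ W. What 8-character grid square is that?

GE68lj05

Add 180° to longitude and 90° to latitude: 132.92176, 48.39749.
Field: lon ⌊132.92176/20⌋ = 6 → G; lat ⌊48.39749/10⌋ = 4 → E.
Square: lon ⌊12.92176/2⌋ = 6; lat ⌊8.39749/1⌋ = 8.
Subsquare: lon ⌊0.92176/0.0833333⌋ = 11 → l; lat ⌊0.39749/0.0416667⌋ = 9 → j.
Extended square: lon ⌊0.00509/0.00833333⌋ = 0; lat ⌊0.02249/0.00416667⌋ = 5.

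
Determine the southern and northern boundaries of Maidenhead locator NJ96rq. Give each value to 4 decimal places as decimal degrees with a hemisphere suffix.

Field N=13, J=9: +13·20° lon, +9·10° lat → SW at lon 80°, lat 0°.
Square 9, 6: +9·2° lon, +6·1° lat → SW at lon 98°, lat 6°.
Subsquare r=17, q=16: +17·0.0833333° lon, +16·0.0416667° lat → SW at lon 99.4167°, lat 6.66667°.
Cell spans 0.0833333° lon × 0.0416667° lat.
south 6.6667° N, north 6.7083° N.

6.6667° N, 6.7083° N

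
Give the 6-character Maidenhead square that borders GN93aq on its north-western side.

Longitude subsquare a = 0; −1 → -1, wraps to 23 = x, carry into square.
Longitude square 9; −1 → 8.
Latitude subsquare q = 16; +1 → 17 = r.

GN83xr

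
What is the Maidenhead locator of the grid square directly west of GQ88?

GQ78

Longitude square 8; −1 → 7.
The latitude characters are unchanged.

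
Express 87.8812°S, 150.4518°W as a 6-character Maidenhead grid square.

Offset from 180°W / 90°S: lon 29.5482°, lat 2.1188°.
Field (20°×10°, letters A–R): lon ⌊29.5482/20⌋ = 1 → B; lat ⌊2.1188/10⌋ = 0 → A.
Square (2°×1°, digits 0–9): lon ⌊9.5482/2⌋ = 4; lat ⌊2.1188/1⌋ = 2.
Subsquare (5′×2.5′, letters a–x): lon ⌊1.5482/0.0833333⌋ = 18 → s; lat ⌊0.1188/0.0416667⌋ = 2 → c.

BA42sc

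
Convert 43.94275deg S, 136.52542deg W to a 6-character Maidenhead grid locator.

Offset from 180°W / 90°S: lon 43.4746°, lat 46.0573°.
Field (20°×10°, letters A–R): lon ⌊43.4746/20⌋ = 2 → C; lat ⌊46.0573/10⌋ = 4 → E.
Square (2°×1°, digits 0–9): lon ⌊3.4746/2⌋ = 1; lat ⌊6.0573/1⌋ = 6.
Subsquare (5′×2.5′, letters a–x): lon ⌊1.4746/0.0833333⌋ = 17 → r; lat ⌊0.0573/0.0416667⌋ = 1 → b.

CE16rb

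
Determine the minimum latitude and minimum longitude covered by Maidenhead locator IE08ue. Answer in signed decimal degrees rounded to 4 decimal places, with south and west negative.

-41.8333, -18.3333

Field I=8, E=4: +8·20° lon, +4·10° lat → SW at lon -20°, lat -50°.
Square 0, 8: +0·2° lon, +8·1° lat → SW at lon -20°, lat -42°.
Subsquare u=20, e=4: +20·0.0833333° lon, +4·0.0416667° lat → SW at lon -18.3333°, lat -41.8333°.
latitude -41.8333, longitude -18.3333.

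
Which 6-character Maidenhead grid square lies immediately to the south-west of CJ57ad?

CJ47xc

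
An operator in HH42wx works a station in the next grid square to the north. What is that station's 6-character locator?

HH43wa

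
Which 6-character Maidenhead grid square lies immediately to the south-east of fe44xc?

FE54ab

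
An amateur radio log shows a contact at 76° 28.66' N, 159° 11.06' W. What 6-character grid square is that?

BQ06jl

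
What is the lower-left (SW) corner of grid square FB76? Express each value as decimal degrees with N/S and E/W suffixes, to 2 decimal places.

74.00° S, 66.00° W

Field F=5, B=1: +5·20° lon, +1·10° lat → SW at lon -80°, lat -80°.
Square 7, 6: +7·2° lon, +6·1° lat → SW at lon -66°, lat -74°.
latitude 74.00° S, longitude 66.00° W.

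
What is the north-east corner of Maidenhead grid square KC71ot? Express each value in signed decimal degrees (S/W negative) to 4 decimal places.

-68.1667, 35.2500

Field K=10, C=2: +10·20° lon, +2·10° lat → SW at lon 20°, lat -70°.
Square 7, 1: +7·2° lon, +1·1° lat → SW at lon 34°, lat -69°.
Subsquare o=14, t=19: +14·0.0833333° lon, +19·0.0416667° lat → SW at lon 35.1667°, lat -68.2083°.
Cell spans 0.0833333° lon × 0.0416667° lat. NE corner is SW corner plus one full cell.
latitude -68.1667, longitude 35.2500.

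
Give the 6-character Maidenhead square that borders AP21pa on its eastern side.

Longitude subsquare p = 15; +1 → 16 = q.
The latitude characters are unchanged.

AP21qa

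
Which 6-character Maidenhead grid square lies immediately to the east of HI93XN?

II03an

Longitude subsquare x = 23; +1 → 24, wraps to 0 = a, carry into square.
Longitude square 9; +1 → 10, wraps to 0, carry into field.
Longitude field H = 7; +1 → 8 = I.
The latitude characters are unchanged.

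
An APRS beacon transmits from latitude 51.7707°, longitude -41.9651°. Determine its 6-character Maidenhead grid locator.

GO91as

Offset from 180°W / 90°S: lon 138.0349°, lat 141.7707°.
Field: lon ⌊138.0349/20⌋ = 6 → G; lat ⌊141.7707/10⌋ = 14 → O.
Square: lon ⌊18.0349/2⌋ = 9; lat ⌊1.7707/1⌋ = 1.
Subsquare: lon ⌊0.0349/0.0833333⌋ = 0 → a; lat ⌊0.7707/0.0416667⌋ = 18 → s.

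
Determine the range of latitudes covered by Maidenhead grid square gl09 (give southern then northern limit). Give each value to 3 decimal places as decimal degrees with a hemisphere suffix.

Field G=6, L=11: +6·20° lon, +11·10° lat → SW at lon -60°, lat 20°.
Square 0, 9: +0·2° lon, +9·1° lat → SW at lon -60°, lat 29°.
Cell spans 2° lon × 1° lat.
south 29.000° N, north 30.000° N.

29.000° N, 30.000° N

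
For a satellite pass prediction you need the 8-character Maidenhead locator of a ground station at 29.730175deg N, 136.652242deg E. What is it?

Add 180° to longitude and 90° to latitude: 316.65224, 119.73018.
Field: 316.65224/20 → 15 → P, 119.73018/10 → 11 → L; chars PL.
Square: 16.65224/2 → 8, 9.73018/1 → 9; chars 89.
Subsquare: 0.65224/0.0833333 → 7 → h, 0.73018/0.0416667 → 17 → r; chars hr.
Extended square: 0.06891/0.00833333 → 8, 0.02184/0.00416667 → 5; chars 85.

PL89hr85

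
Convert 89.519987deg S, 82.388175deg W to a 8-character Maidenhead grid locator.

EA80tl35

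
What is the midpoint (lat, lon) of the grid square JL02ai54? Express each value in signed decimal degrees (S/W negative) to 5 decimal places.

22.35208, 0.04583

Field J=9, L=11: +9·20° lon, +11·10° lat → SW at lon 0°, lat 20°.
Square 0, 2: +0·2° lon, +2·1° lat → SW at lon 0°, lat 22°.
Subsquare a=0, i=8: +0·0.0833333° lon, +8·0.0416667° lat → SW at lon 0°, lat 22.3333°.
Extended square 5, 4: +5·0.00833333° lon, +4·0.00416667° lat → SW at lon 0.0416667°, lat 22.35°.
Cell spans 0.00833333° lon × 0.00416667° lat. Centre is SW corner plus half of each.
latitude 22.35208, longitude 0.04583.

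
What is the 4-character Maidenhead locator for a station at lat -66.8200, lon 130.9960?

Add 180° to longitude and 90° to latitude: 311.00, 23.18.
Field (20°×10°, letters A–R): 311.00/20 → 15 → P, 23.18/10 → 2 → C; chars PC.
Square (2°×1°, digits 0–9): 11.00/2 → 5, 3.18/1 → 3; chars 53.

PC53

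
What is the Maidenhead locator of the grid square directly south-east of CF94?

Longitude square 9; +1 → 10, wraps to 0, carry into field.
Longitude field C = 2; +1 → 3 = D.
Latitude square 4; −1 → 3.

DF03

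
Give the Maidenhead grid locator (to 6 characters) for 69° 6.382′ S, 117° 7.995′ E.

OC80nv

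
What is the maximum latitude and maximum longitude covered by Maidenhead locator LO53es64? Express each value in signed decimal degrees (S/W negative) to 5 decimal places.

53.77083, 50.39167

Field L=11, O=14: +11·20° lon, +14·10° lat → SW at lon 40°, lat 50°.
Square 5, 3: +5·2° lon, +3·1° lat → SW at lon 50°, lat 53°.
Subsquare e=4, s=18: +4·0.0833333° lon, +18·0.0416667° lat → SW at lon 50.3333°, lat 53.75°.
Extended square 6, 4: +6·0.00833333° lon, +4·0.00416667° lat → SW at lon 50.3833°, lat 53.7667°.
Cell spans 0.00833333° lon × 0.00416667° lat. NE corner is SW corner plus one full cell.
latitude 53.77083, longitude 50.39167.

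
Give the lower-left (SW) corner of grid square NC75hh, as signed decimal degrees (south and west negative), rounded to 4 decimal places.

-64.7083, 94.5833

Field N=13, C=2: +13·20° lon, +2·10° lat → SW at lon 80°, lat -70°.
Square 7, 5: +7·2° lon, +5·1° lat → SW at lon 94°, lat -65°.
Subsquare h=7, h=7: +7·0.0833333° lon, +7·0.0416667° lat → SW at lon 94.5833°, lat -64.7083°.
latitude -64.7083, longitude 94.5833.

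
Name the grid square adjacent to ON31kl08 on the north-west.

ON31jl99

Longitude extended square 0; −1 → -1, wraps to 9, carry into subsquare.
Longitude subsquare k = 10; −1 → 9 = j.
Latitude extended square 8; +1 → 9.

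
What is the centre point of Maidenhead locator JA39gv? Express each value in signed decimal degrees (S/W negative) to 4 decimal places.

Field J=9, A=0: +9·20° lon, +0·10° lat → SW at lon 0°, lat -90°.
Square 3, 9: +3·2° lon, +9·1° lat → SW at lon 6°, lat -81°.
Subsquare g=6, v=21: +6·0.0833333° lon, +21·0.0416667° lat → SW at lon 6.5°, lat -80.125°.
Cell spans 0.0833333° lon × 0.0416667° lat. Centre is SW corner plus half of each.
latitude -80.1042, longitude 6.5417.

-80.1042, 6.5417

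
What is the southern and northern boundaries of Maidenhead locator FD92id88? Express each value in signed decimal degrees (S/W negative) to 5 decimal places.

Field F=5, D=3: +5·20° lon, +3·10° lat → SW at lon -80°, lat -60°.
Square 9, 2: +9·2° lon, +2·1° lat → SW at lon -62°, lat -58°.
Subsquare i=8, d=3: +8·0.0833333° lon, +3·0.0416667° lat → SW at lon -61.3333°, lat -57.875°.
Extended square 8, 8: +8·0.00833333° lon, +8·0.00416667° lat → SW at lon -61.2667°, lat -57.8417°.
Cell spans 0.00833333° lon × 0.00416667° lat.
south -57.84167, north -57.83750.

-57.84167, -57.83750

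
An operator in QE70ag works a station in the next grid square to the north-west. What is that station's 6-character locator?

Longitude subsquare a = 0; −1 → -1, wraps to 23 = x, carry into square.
Longitude square 7; −1 → 6.
Latitude subsquare g = 6; +1 → 7 = h.

QE60xh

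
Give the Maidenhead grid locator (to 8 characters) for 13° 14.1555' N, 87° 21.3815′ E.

NK33qf26

Offset from 180°W / 90°S: lon 267.35636°, lat 103.23592°.
Field: lon ⌊267.35636/20⌋ = 13 → N; lat ⌊103.23592/10⌋ = 10 → K.
Square: lon ⌊7.35636/2⌋ = 3; lat ⌊3.23592/1⌋ = 3.
Subsquare: lon ⌊1.35636/0.0833333⌋ = 16 → q; lat ⌊0.23592/0.0416667⌋ = 5 → f.
Extended square: lon ⌊0.02302/0.00833333⌋ = 2; lat ⌊0.02759/0.00416667⌋ = 6.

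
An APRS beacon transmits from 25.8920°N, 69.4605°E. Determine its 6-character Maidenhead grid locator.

ML45rv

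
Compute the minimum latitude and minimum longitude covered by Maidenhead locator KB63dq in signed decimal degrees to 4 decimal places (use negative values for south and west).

Field K=10, B=1: +10·20° lon, +1·10° lat → SW at lon 20°, lat -80°.
Square 6, 3: +6·2° lon, +3·1° lat → SW at lon 32°, lat -77°.
Subsquare d=3, q=16: +3·0.0833333° lon, +16·0.0416667° lat → SW at lon 32.25°, lat -76.3333°.
latitude -76.3333, longitude 32.2500.

-76.3333, 32.2500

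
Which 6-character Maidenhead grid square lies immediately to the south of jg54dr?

JG54dq

Latitude subsquare r = 17; −1 → 16 = q.
The longitude characters are unchanged.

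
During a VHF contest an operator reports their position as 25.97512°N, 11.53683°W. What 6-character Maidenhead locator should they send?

IL45fx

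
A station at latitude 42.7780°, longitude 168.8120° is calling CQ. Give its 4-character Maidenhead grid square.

Shift to the Maidenhead origin (180°W, 90°S): lon 348.81, lat 132.78.
Field (20°×10°, letters A–R): lon ⌊348.81/20⌋ = 17 → R; lat ⌊132.78/10⌋ = 13 → N.
Square (2°×1°, digits 0–9): lon ⌊8.81/2⌋ = 4; lat ⌊2.78/1⌋ = 2.

RN42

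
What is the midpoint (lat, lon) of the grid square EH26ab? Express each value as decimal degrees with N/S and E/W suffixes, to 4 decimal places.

13.9375° S, 95.9583° W

Field E=4, H=7: +4·20° lon, +7·10° lat → SW at lon -100°, lat -20°.
Square 2, 6: +2·2° lon, +6·1° lat → SW at lon -96°, lat -14°.
Subsquare a=0, b=1: +0·0.0833333° lon, +1·0.0416667° lat → SW at lon -96°, lat -13.9583°.
Cell spans 0.0833333° lon × 0.0416667° lat. Centre is SW corner plus half of each.
latitude 13.9375° S, longitude 95.9583° W.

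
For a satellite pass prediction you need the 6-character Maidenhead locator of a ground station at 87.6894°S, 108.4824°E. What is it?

OA42fh

Offset from 180°W / 90°S: lon 288.4824°, lat 2.3106°.
Field: lon ⌊288.4824/20⌋ = 14 → O; lat ⌊2.3106/10⌋ = 0 → A.
Square: lon ⌊8.4824/2⌋ = 4; lat ⌊2.3106/1⌋ = 2.
Subsquare: lon ⌊0.4824/0.0833333⌋ = 5 → f; lat ⌊0.3106/0.0416667⌋ = 7 → h.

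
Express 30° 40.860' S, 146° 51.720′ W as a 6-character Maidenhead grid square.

Offset from 180°W / 90°S: lon 33.1380°, lat 59.3190°.
Field: 33.1380/20 → 1 → B, 59.3190/10 → 5 → F; chars BF.
Square: 13.1380/2 → 6, 9.3190/1 → 9; chars 69.
Subsquare: 1.1380/0.0833333 → 13 → n, 0.3190/0.0416667 → 7 → h; chars nh.

BF69nh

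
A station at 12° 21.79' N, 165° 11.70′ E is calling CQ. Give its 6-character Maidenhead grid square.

RK22oi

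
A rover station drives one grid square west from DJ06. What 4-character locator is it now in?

CJ96

Longitude square 0; −1 → -1, wraps to 9, carry into field.
Longitude field D = 3; −1 → 2 = C.
The latitude characters are unchanged.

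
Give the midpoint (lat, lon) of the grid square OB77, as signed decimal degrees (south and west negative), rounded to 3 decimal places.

-72.500, 115.000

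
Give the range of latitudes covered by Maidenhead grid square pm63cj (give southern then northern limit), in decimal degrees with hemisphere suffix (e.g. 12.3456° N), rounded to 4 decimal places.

Field P=15, M=12: +15·20° lon, +12·10° lat → SW at lon 120°, lat 30°.
Square 6, 3: +6·2° lon, +3·1° lat → SW at lon 132°, lat 33°.
Subsquare c=2, j=9: +2·0.0833333° lon, +9·0.0416667° lat → SW at lon 132.167°, lat 33.375°.
Cell spans 0.0833333° lon × 0.0416667° lat.
south 33.3750° N, north 33.4167° N.

33.3750° N, 33.4167° N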